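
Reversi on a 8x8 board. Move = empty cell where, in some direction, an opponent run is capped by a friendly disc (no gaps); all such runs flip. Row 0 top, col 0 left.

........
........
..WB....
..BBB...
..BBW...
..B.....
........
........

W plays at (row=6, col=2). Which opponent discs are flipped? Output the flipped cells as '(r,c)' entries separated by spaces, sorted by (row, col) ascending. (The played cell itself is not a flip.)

Answer: (3,2) (4,2) (5,2)

Derivation:
Dir NW: first cell '.' (not opp) -> no flip
Dir N: opp run (5,2) (4,2) (3,2) capped by W -> flip
Dir NE: first cell '.' (not opp) -> no flip
Dir W: first cell '.' (not opp) -> no flip
Dir E: first cell '.' (not opp) -> no flip
Dir SW: first cell '.' (not opp) -> no flip
Dir S: first cell '.' (not opp) -> no flip
Dir SE: first cell '.' (not opp) -> no flip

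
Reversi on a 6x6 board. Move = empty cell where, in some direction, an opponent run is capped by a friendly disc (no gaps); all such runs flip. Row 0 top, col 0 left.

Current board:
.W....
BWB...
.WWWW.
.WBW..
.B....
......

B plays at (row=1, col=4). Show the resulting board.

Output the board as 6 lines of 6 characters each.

Place B at (1,4); scan 8 dirs for brackets.
Dir NW: first cell '.' (not opp) -> no flip
Dir N: first cell '.' (not opp) -> no flip
Dir NE: first cell '.' (not opp) -> no flip
Dir W: first cell '.' (not opp) -> no flip
Dir E: first cell '.' (not opp) -> no flip
Dir SW: opp run (2,3) capped by B -> flip
Dir S: opp run (2,4), next='.' -> no flip
Dir SE: first cell '.' (not opp) -> no flip
All flips: (2,3)

Answer: .W....
BWB.B.
.WWBW.
.WBW..
.B....
......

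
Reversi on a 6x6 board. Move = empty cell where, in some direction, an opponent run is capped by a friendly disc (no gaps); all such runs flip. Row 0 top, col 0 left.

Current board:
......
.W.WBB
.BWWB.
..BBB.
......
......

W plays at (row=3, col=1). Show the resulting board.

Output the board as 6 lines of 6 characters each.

Answer: ......
.W.WBB
.WWWB.
.WBBB.
......
......

Derivation:
Place W at (3,1); scan 8 dirs for brackets.
Dir NW: first cell '.' (not opp) -> no flip
Dir N: opp run (2,1) capped by W -> flip
Dir NE: first cell 'W' (not opp) -> no flip
Dir W: first cell '.' (not opp) -> no flip
Dir E: opp run (3,2) (3,3) (3,4), next='.' -> no flip
Dir SW: first cell '.' (not opp) -> no flip
Dir S: first cell '.' (not opp) -> no flip
Dir SE: first cell '.' (not opp) -> no flip
All flips: (2,1)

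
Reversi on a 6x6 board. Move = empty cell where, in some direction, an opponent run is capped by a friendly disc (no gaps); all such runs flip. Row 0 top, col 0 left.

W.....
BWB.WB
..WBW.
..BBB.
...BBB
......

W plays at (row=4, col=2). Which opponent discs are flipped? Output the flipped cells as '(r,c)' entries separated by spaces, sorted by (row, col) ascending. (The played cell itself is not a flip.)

Dir NW: first cell '.' (not opp) -> no flip
Dir N: opp run (3,2) capped by W -> flip
Dir NE: opp run (3,3) capped by W -> flip
Dir W: first cell '.' (not opp) -> no flip
Dir E: opp run (4,3) (4,4) (4,5), next=edge -> no flip
Dir SW: first cell '.' (not opp) -> no flip
Dir S: first cell '.' (not opp) -> no flip
Dir SE: first cell '.' (not opp) -> no flip

Answer: (3,2) (3,3)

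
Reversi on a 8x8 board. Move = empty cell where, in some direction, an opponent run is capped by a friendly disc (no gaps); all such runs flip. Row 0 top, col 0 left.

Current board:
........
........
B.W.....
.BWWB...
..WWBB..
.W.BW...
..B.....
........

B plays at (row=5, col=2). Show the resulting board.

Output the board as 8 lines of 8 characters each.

Place B at (5,2); scan 8 dirs for brackets.
Dir NW: first cell '.' (not opp) -> no flip
Dir N: opp run (4,2) (3,2) (2,2), next='.' -> no flip
Dir NE: opp run (4,3) capped by B -> flip
Dir W: opp run (5,1), next='.' -> no flip
Dir E: first cell 'B' (not opp) -> no flip
Dir SW: first cell '.' (not opp) -> no flip
Dir S: first cell 'B' (not opp) -> no flip
Dir SE: first cell '.' (not opp) -> no flip
All flips: (4,3)

Answer: ........
........
B.W.....
.BWWB...
..WBBB..
.WBBW...
..B.....
........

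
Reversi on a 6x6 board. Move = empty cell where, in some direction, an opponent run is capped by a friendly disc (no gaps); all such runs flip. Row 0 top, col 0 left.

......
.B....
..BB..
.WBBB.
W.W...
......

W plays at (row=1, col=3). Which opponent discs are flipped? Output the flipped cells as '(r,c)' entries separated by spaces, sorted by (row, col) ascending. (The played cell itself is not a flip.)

Answer: (2,2)

Derivation:
Dir NW: first cell '.' (not opp) -> no flip
Dir N: first cell '.' (not opp) -> no flip
Dir NE: first cell '.' (not opp) -> no flip
Dir W: first cell '.' (not opp) -> no flip
Dir E: first cell '.' (not opp) -> no flip
Dir SW: opp run (2,2) capped by W -> flip
Dir S: opp run (2,3) (3,3), next='.' -> no flip
Dir SE: first cell '.' (not opp) -> no flip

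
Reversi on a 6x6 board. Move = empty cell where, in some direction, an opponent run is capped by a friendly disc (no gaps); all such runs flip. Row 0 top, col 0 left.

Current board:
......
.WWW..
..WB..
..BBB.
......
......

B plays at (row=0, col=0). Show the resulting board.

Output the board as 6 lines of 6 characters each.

Answer: B.....
.BWW..
..BB..
..BBB.
......
......

Derivation:
Place B at (0,0); scan 8 dirs for brackets.
Dir NW: edge -> no flip
Dir N: edge -> no flip
Dir NE: edge -> no flip
Dir W: edge -> no flip
Dir E: first cell '.' (not opp) -> no flip
Dir SW: edge -> no flip
Dir S: first cell '.' (not opp) -> no flip
Dir SE: opp run (1,1) (2,2) capped by B -> flip
All flips: (1,1) (2,2)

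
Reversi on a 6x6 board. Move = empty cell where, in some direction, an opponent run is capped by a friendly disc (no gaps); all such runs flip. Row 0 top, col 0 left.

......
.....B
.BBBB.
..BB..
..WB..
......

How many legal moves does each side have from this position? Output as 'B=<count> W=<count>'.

-- B to move --
(3,1): no bracket -> illegal
(4,1): flips 1 -> legal
(5,1): flips 1 -> legal
(5,2): flips 1 -> legal
(5,3): no bracket -> illegal
B mobility = 3
-- W to move --
(0,4): no bracket -> illegal
(0,5): no bracket -> illegal
(1,0): no bracket -> illegal
(1,1): no bracket -> illegal
(1,2): flips 2 -> legal
(1,3): no bracket -> illegal
(1,4): no bracket -> illegal
(2,0): no bracket -> illegal
(2,5): no bracket -> illegal
(3,0): no bracket -> illegal
(3,1): no bracket -> illegal
(3,4): no bracket -> illegal
(3,5): no bracket -> illegal
(4,1): no bracket -> illegal
(4,4): flips 1 -> legal
(5,2): no bracket -> illegal
(5,3): no bracket -> illegal
(5,4): no bracket -> illegal
W mobility = 2

Answer: B=3 W=2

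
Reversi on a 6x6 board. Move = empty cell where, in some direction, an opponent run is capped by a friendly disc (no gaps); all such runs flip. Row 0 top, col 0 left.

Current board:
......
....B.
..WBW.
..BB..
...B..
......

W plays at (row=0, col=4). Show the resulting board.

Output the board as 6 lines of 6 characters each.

Place W at (0,4); scan 8 dirs for brackets.
Dir NW: edge -> no flip
Dir N: edge -> no flip
Dir NE: edge -> no flip
Dir W: first cell '.' (not opp) -> no flip
Dir E: first cell '.' (not opp) -> no flip
Dir SW: first cell '.' (not opp) -> no flip
Dir S: opp run (1,4) capped by W -> flip
Dir SE: first cell '.' (not opp) -> no flip
All flips: (1,4)

Answer: ....W.
....W.
..WBW.
..BB..
...B..
......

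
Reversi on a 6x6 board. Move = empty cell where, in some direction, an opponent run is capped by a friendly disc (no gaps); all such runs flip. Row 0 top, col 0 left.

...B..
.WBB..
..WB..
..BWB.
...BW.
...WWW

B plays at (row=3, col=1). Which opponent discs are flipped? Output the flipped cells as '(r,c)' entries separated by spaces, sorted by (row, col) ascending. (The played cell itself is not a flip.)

Dir NW: first cell '.' (not opp) -> no flip
Dir N: first cell '.' (not opp) -> no flip
Dir NE: opp run (2,2) capped by B -> flip
Dir W: first cell '.' (not opp) -> no flip
Dir E: first cell 'B' (not opp) -> no flip
Dir SW: first cell '.' (not opp) -> no flip
Dir S: first cell '.' (not opp) -> no flip
Dir SE: first cell '.' (not opp) -> no flip

Answer: (2,2)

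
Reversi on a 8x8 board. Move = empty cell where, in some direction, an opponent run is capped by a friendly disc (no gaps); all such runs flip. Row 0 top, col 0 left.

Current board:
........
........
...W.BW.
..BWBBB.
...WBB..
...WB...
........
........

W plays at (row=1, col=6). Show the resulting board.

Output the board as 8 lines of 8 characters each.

Place W at (1,6); scan 8 dirs for brackets.
Dir NW: first cell '.' (not opp) -> no flip
Dir N: first cell '.' (not opp) -> no flip
Dir NE: first cell '.' (not opp) -> no flip
Dir W: first cell '.' (not opp) -> no flip
Dir E: first cell '.' (not opp) -> no flip
Dir SW: opp run (2,5) (3,4) capped by W -> flip
Dir S: first cell 'W' (not opp) -> no flip
Dir SE: first cell '.' (not opp) -> no flip
All flips: (2,5) (3,4)

Answer: ........
......W.
...W.WW.
..BWWBB.
...WBB..
...WB...
........
........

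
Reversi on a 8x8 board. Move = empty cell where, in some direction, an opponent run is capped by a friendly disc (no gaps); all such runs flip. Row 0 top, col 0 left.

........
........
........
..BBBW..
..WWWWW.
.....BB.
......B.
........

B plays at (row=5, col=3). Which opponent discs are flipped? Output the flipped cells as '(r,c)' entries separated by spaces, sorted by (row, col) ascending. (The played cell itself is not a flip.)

Dir NW: opp run (4,2), next='.' -> no flip
Dir N: opp run (4,3) capped by B -> flip
Dir NE: opp run (4,4) (3,5), next='.' -> no flip
Dir W: first cell '.' (not opp) -> no flip
Dir E: first cell '.' (not opp) -> no flip
Dir SW: first cell '.' (not opp) -> no flip
Dir S: first cell '.' (not opp) -> no flip
Dir SE: first cell '.' (not opp) -> no flip

Answer: (4,3)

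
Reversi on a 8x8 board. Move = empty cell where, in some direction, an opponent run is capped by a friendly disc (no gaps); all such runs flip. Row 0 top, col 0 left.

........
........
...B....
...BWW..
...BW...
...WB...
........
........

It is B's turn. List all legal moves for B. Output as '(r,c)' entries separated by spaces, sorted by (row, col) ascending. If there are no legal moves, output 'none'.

Answer: (2,4) (2,5) (3,6) (4,5) (5,2) (5,5) (6,3)

Derivation:
(2,4): flips 2 -> legal
(2,5): flips 1 -> legal
(2,6): no bracket -> illegal
(3,6): flips 2 -> legal
(4,2): no bracket -> illegal
(4,5): flips 2 -> legal
(4,6): no bracket -> illegal
(5,2): flips 1 -> legal
(5,5): flips 1 -> legal
(6,2): no bracket -> illegal
(6,3): flips 1 -> legal
(6,4): no bracket -> illegal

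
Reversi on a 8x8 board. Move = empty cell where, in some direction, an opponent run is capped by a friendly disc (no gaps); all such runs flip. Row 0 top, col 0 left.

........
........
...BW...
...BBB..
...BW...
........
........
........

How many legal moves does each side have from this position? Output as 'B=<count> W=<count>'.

-- B to move --
(1,3): flips 1 -> legal
(1,4): flips 1 -> legal
(1,5): flips 1 -> legal
(2,5): flips 1 -> legal
(4,5): flips 1 -> legal
(5,3): flips 1 -> legal
(5,4): flips 1 -> legal
(5,5): flips 1 -> legal
B mobility = 8
-- W to move --
(1,2): no bracket -> illegal
(1,3): no bracket -> illegal
(1,4): no bracket -> illegal
(2,2): flips 2 -> legal
(2,5): no bracket -> illegal
(2,6): flips 1 -> legal
(3,2): no bracket -> illegal
(3,6): no bracket -> illegal
(4,2): flips 2 -> legal
(4,5): no bracket -> illegal
(4,6): flips 1 -> legal
(5,2): no bracket -> illegal
(5,3): no bracket -> illegal
(5,4): no bracket -> illegal
W mobility = 4

Answer: B=8 W=4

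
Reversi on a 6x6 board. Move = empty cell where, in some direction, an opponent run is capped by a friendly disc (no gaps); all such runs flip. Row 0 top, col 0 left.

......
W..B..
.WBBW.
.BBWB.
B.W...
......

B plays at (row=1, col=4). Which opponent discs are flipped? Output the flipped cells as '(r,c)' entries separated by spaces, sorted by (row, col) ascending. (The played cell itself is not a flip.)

Answer: (2,4)

Derivation:
Dir NW: first cell '.' (not opp) -> no flip
Dir N: first cell '.' (not opp) -> no flip
Dir NE: first cell '.' (not opp) -> no flip
Dir W: first cell 'B' (not opp) -> no flip
Dir E: first cell '.' (not opp) -> no flip
Dir SW: first cell 'B' (not opp) -> no flip
Dir S: opp run (2,4) capped by B -> flip
Dir SE: first cell '.' (not opp) -> no flip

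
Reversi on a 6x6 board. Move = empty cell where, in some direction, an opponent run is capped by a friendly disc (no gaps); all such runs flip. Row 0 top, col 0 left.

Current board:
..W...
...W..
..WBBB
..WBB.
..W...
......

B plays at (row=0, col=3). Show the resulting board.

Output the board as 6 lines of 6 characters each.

Place B at (0,3); scan 8 dirs for brackets.
Dir NW: edge -> no flip
Dir N: edge -> no flip
Dir NE: edge -> no flip
Dir W: opp run (0,2), next='.' -> no flip
Dir E: first cell '.' (not opp) -> no flip
Dir SW: first cell '.' (not opp) -> no flip
Dir S: opp run (1,3) capped by B -> flip
Dir SE: first cell '.' (not opp) -> no flip
All flips: (1,3)

Answer: ..WB..
...B..
..WBBB
..WBB.
..W...
......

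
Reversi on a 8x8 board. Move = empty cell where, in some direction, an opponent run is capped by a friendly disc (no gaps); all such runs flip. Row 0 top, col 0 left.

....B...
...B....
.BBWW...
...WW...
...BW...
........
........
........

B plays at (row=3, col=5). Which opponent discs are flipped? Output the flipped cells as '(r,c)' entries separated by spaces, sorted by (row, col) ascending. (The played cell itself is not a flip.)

Answer: (2,4)

Derivation:
Dir NW: opp run (2,4) capped by B -> flip
Dir N: first cell '.' (not opp) -> no flip
Dir NE: first cell '.' (not opp) -> no flip
Dir W: opp run (3,4) (3,3), next='.' -> no flip
Dir E: first cell '.' (not opp) -> no flip
Dir SW: opp run (4,4), next='.' -> no flip
Dir S: first cell '.' (not opp) -> no flip
Dir SE: first cell '.' (not opp) -> no flip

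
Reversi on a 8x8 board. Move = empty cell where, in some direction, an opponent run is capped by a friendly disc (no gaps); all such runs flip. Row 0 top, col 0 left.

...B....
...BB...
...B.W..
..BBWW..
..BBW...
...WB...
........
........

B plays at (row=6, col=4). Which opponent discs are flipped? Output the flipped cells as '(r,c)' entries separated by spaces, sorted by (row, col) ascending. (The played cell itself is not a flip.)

Dir NW: opp run (5,3) capped by B -> flip
Dir N: first cell 'B' (not opp) -> no flip
Dir NE: first cell '.' (not opp) -> no flip
Dir W: first cell '.' (not opp) -> no flip
Dir E: first cell '.' (not opp) -> no flip
Dir SW: first cell '.' (not opp) -> no flip
Dir S: first cell '.' (not opp) -> no flip
Dir SE: first cell '.' (not opp) -> no flip

Answer: (5,3)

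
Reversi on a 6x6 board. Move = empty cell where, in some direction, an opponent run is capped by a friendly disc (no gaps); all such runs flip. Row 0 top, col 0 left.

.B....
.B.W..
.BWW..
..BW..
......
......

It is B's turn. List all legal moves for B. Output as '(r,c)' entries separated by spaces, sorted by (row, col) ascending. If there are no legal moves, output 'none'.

(0,2): no bracket -> illegal
(0,3): no bracket -> illegal
(0,4): no bracket -> illegal
(1,2): flips 1 -> legal
(1,4): flips 1 -> legal
(2,4): flips 2 -> legal
(3,1): no bracket -> illegal
(3,4): flips 1 -> legal
(4,2): no bracket -> illegal
(4,3): no bracket -> illegal
(4,4): flips 2 -> legal

Answer: (1,2) (1,4) (2,4) (3,4) (4,4)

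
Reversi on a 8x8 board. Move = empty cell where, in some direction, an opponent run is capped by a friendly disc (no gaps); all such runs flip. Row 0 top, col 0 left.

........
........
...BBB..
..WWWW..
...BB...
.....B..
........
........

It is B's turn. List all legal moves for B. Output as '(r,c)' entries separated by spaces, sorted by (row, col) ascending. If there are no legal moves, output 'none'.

(2,1): flips 1 -> legal
(2,2): flips 1 -> legal
(2,6): flips 1 -> legal
(3,1): no bracket -> illegal
(3,6): no bracket -> illegal
(4,1): flips 1 -> legal
(4,2): flips 1 -> legal
(4,5): flips 2 -> legal
(4,6): flips 1 -> legal

Answer: (2,1) (2,2) (2,6) (4,1) (4,2) (4,5) (4,6)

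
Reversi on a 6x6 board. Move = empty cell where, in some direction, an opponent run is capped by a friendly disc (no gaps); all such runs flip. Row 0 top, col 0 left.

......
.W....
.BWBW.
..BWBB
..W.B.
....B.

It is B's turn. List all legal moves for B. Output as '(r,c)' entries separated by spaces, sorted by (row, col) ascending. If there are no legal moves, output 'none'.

(0,0): flips 3 -> legal
(0,1): flips 1 -> legal
(0,2): no bracket -> illegal
(1,0): no bracket -> illegal
(1,2): flips 1 -> legal
(1,3): flips 1 -> legal
(1,4): flips 1 -> legal
(1,5): no bracket -> illegal
(2,0): no bracket -> illegal
(2,5): flips 1 -> legal
(3,1): no bracket -> illegal
(4,1): no bracket -> illegal
(4,3): flips 1 -> legal
(5,1): no bracket -> illegal
(5,2): flips 1 -> legal
(5,3): no bracket -> illegal

Answer: (0,0) (0,1) (1,2) (1,3) (1,4) (2,5) (4,3) (5,2)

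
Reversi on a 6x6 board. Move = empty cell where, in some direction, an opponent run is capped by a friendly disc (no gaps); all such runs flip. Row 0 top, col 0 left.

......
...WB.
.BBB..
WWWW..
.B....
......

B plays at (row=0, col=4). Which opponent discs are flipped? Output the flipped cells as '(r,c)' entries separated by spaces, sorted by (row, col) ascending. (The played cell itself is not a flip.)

Answer: (1,3)

Derivation:
Dir NW: edge -> no flip
Dir N: edge -> no flip
Dir NE: edge -> no flip
Dir W: first cell '.' (not opp) -> no flip
Dir E: first cell '.' (not opp) -> no flip
Dir SW: opp run (1,3) capped by B -> flip
Dir S: first cell 'B' (not opp) -> no flip
Dir SE: first cell '.' (not opp) -> no flip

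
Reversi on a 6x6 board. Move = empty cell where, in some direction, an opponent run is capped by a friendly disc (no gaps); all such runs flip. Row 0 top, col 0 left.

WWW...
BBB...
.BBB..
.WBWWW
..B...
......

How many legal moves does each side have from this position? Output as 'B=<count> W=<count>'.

-- B to move --
(0,3): no bracket -> illegal
(1,3): no bracket -> illegal
(2,0): flips 1 -> legal
(2,4): flips 1 -> legal
(2,5): no bracket -> illegal
(3,0): flips 1 -> legal
(4,0): flips 1 -> legal
(4,1): flips 1 -> legal
(4,3): flips 1 -> legal
(4,4): flips 1 -> legal
(4,5): flips 1 -> legal
B mobility = 8
-- W to move --
(0,3): no bracket -> illegal
(1,3): flips 2 -> legal
(1,4): no bracket -> illegal
(2,0): flips 2 -> legal
(2,4): no bracket -> illegal
(3,0): no bracket -> illegal
(4,1): no bracket -> illegal
(4,3): no bracket -> illegal
(5,1): flips 1 -> legal
(5,2): flips 4 -> legal
(5,3): flips 1 -> legal
W mobility = 5

Answer: B=8 W=5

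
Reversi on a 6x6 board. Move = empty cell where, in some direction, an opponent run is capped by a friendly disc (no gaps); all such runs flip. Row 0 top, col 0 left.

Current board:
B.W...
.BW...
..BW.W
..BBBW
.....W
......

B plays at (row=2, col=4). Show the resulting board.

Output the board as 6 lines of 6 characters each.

Answer: B.W...
.BW...
..BBBW
..BBBW
.....W
......

Derivation:
Place B at (2,4); scan 8 dirs for brackets.
Dir NW: first cell '.' (not opp) -> no flip
Dir N: first cell '.' (not opp) -> no flip
Dir NE: first cell '.' (not opp) -> no flip
Dir W: opp run (2,3) capped by B -> flip
Dir E: opp run (2,5), next=edge -> no flip
Dir SW: first cell 'B' (not opp) -> no flip
Dir S: first cell 'B' (not opp) -> no flip
Dir SE: opp run (3,5), next=edge -> no flip
All flips: (2,3)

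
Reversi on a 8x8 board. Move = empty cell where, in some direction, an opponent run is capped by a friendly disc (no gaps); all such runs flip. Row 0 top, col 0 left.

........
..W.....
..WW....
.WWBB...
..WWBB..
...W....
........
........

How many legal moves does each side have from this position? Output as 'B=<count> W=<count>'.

Answer: B=9 W=6

Derivation:
-- B to move --
(0,1): flips 2 -> legal
(0,2): no bracket -> illegal
(0,3): no bracket -> illegal
(1,1): flips 1 -> legal
(1,3): flips 1 -> legal
(1,4): no bracket -> illegal
(2,0): no bracket -> illegal
(2,1): no bracket -> illegal
(2,4): no bracket -> illegal
(3,0): flips 2 -> legal
(4,0): no bracket -> illegal
(4,1): flips 2 -> legal
(5,1): flips 1 -> legal
(5,2): flips 1 -> legal
(5,4): no bracket -> illegal
(6,2): flips 1 -> legal
(6,3): flips 2 -> legal
(6,4): no bracket -> illegal
B mobility = 9
-- W to move --
(2,4): flips 1 -> legal
(2,5): flips 1 -> legal
(3,5): flips 3 -> legal
(3,6): no bracket -> illegal
(4,6): flips 2 -> legal
(5,4): no bracket -> illegal
(5,5): flips 2 -> legal
(5,6): flips 2 -> legal
W mobility = 6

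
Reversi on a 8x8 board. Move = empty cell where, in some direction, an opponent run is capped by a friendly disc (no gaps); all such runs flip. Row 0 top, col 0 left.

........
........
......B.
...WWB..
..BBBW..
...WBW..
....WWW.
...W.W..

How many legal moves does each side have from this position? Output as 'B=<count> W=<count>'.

-- B to move --
(2,2): flips 1 -> legal
(2,3): flips 1 -> legal
(2,4): flips 2 -> legal
(2,5): flips 1 -> legal
(3,2): flips 2 -> legal
(3,6): flips 1 -> legal
(4,6): flips 1 -> legal
(5,2): flips 1 -> legal
(5,6): flips 1 -> legal
(5,7): no bracket -> illegal
(6,2): flips 1 -> legal
(6,3): flips 1 -> legal
(6,7): no bracket -> illegal
(7,2): no bracket -> illegal
(7,4): flips 1 -> legal
(7,6): flips 1 -> legal
(7,7): flips 2 -> legal
B mobility = 14
-- W to move --
(1,5): no bracket -> illegal
(1,6): no bracket -> illegal
(1,7): flips 3 -> legal
(2,4): no bracket -> illegal
(2,5): flips 1 -> legal
(2,7): no bracket -> illegal
(3,1): flips 1 -> legal
(3,2): flips 2 -> legal
(3,6): flips 1 -> legal
(3,7): no bracket -> illegal
(4,1): flips 3 -> legal
(4,6): no bracket -> illegal
(5,1): flips 1 -> legal
(5,2): flips 1 -> legal
(6,3): flips 1 -> legal
W mobility = 9

Answer: B=14 W=9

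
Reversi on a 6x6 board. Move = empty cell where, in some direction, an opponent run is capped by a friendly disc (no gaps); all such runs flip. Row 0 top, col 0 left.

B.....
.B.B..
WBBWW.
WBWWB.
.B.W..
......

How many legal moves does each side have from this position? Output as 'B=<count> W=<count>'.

Answer: B=9 W=11

Derivation:
-- B to move --
(1,0): no bracket -> illegal
(1,2): flips 1 -> legal
(1,4): flips 3 -> legal
(1,5): no bracket -> illegal
(2,5): flips 2 -> legal
(3,5): flips 1 -> legal
(4,0): no bracket -> illegal
(4,2): flips 1 -> legal
(4,4): flips 1 -> legal
(5,2): flips 1 -> legal
(5,3): flips 3 -> legal
(5,4): flips 2 -> legal
B mobility = 9
-- W to move --
(0,1): no bracket -> illegal
(0,2): flips 2 -> legal
(0,3): flips 1 -> legal
(0,4): no bracket -> illegal
(1,0): flips 1 -> legal
(1,2): flips 2 -> legal
(1,4): no bracket -> illegal
(2,5): flips 1 -> legal
(3,5): flips 1 -> legal
(4,0): no bracket -> illegal
(4,2): flips 1 -> legal
(4,4): flips 1 -> legal
(4,5): flips 1 -> legal
(5,0): flips 1 -> legal
(5,1): no bracket -> illegal
(5,2): flips 1 -> legal
W mobility = 11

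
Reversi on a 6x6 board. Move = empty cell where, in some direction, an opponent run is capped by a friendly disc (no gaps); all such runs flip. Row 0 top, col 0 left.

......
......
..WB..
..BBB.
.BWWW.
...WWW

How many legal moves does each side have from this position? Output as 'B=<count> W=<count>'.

Answer: B=6 W=5

Derivation:
-- B to move --
(1,1): flips 1 -> legal
(1,2): flips 1 -> legal
(1,3): no bracket -> illegal
(2,1): flips 1 -> legal
(3,1): no bracket -> illegal
(3,5): no bracket -> illegal
(4,5): flips 3 -> legal
(5,1): flips 1 -> legal
(5,2): flips 2 -> legal
B mobility = 6
-- W to move --
(1,2): no bracket -> illegal
(1,3): flips 2 -> legal
(1,4): no bracket -> illegal
(2,1): flips 1 -> legal
(2,4): flips 3 -> legal
(2,5): flips 1 -> legal
(3,0): no bracket -> illegal
(3,1): no bracket -> illegal
(3,5): no bracket -> illegal
(4,0): flips 1 -> legal
(4,5): no bracket -> illegal
(5,0): no bracket -> illegal
(5,1): no bracket -> illegal
(5,2): no bracket -> illegal
W mobility = 5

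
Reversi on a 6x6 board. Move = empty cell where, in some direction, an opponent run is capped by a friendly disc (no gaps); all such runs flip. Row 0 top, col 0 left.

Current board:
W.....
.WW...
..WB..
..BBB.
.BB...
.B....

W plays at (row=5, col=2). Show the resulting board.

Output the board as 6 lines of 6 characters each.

Answer: W.....
.WW...
..WB..
..WBB.
.BW...
.BW...

Derivation:
Place W at (5,2); scan 8 dirs for brackets.
Dir NW: opp run (4,1), next='.' -> no flip
Dir N: opp run (4,2) (3,2) capped by W -> flip
Dir NE: first cell '.' (not opp) -> no flip
Dir W: opp run (5,1), next='.' -> no flip
Dir E: first cell '.' (not opp) -> no flip
Dir SW: edge -> no flip
Dir S: edge -> no flip
Dir SE: edge -> no flip
All flips: (3,2) (4,2)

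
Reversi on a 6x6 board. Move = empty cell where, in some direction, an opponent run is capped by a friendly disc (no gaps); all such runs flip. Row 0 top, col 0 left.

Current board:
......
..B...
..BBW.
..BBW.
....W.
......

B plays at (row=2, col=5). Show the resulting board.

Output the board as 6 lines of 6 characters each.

Place B at (2,5); scan 8 dirs for brackets.
Dir NW: first cell '.' (not opp) -> no flip
Dir N: first cell '.' (not opp) -> no flip
Dir NE: edge -> no flip
Dir W: opp run (2,4) capped by B -> flip
Dir E: edge -> no flip
Dir SW: opp run (3,4), next='.' -> no flip
Dir S: first cell '.' (not opp) -> no flip
Dir SE: edge -> no flip
All flips: (2,4)

Answer: ......
..B...
..BBBB
..BBW.
....W.
......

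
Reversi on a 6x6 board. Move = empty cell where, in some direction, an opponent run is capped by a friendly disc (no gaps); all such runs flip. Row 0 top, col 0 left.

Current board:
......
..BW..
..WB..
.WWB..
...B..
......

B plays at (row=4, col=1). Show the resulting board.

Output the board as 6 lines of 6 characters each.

Answer: ......
..BW..
..WB..
.WBB..
.B.B..
......

Derivation:
Place B at (4,1); scan 8 dirs for brackets.
Dir NW: first cell '.' (not opp) -> no flip
Dir N: opp run (3,1), next='.' -> no flip
Dir NE: opp run (3,2) capped by B -> flip
Dir W: first cell '.' (not opp) -> no flip
Dir E: first cell '.' (not opp) -> no flip
Dir SW: first cell '.' (not opp) -> no flip
Dir S: first cell '.' (not opp) -> no flip
Dir SE: first cell '.' (not opp) -> no flip
All flips: (3,2)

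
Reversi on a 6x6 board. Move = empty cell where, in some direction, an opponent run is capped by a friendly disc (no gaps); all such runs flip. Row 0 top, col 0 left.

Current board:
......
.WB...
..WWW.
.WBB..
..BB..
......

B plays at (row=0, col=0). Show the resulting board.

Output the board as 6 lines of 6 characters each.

Place B at (0,0); scan 8 dirs for brackets.
Dir NW: edge -> no flip
Dir N: edge -> no flip
Dir NE: edge -> no flip
Dir W: edge -> no flip
Dir E: first cell '.' (not opp) -> no flip
Dir SW: edge -> no flip
Dir S: first cell '.' (not opp) -> no flip
Dir SE: opp run (1,1) (2,2) capped by B -> flip
All flips: (1,1) (2,2)

Answer: B.....
.BB...
..BWW.
.WBB..
..BB..
......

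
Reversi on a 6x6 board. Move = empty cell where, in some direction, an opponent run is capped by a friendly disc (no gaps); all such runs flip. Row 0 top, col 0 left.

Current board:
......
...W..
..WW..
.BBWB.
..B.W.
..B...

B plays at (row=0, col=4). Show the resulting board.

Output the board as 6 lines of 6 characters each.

Place B at (0,4); scan 8 dirs for brackets.
Dir NW: edge -> no flip
Dir N: edge -> no flip
Dir NE: edge -> no flip
Dir W: first cell '.' (not opp) -> no flip
Dir E: first cell '.' (not opp) -> no flip
Dir SW: opp run (1,3) (2,2) capped by B -> flip
Dir S: first cell '.' (not opp) -> no flip
Dir SE: first cell '.' (not opp) -> no flip
All flips: (1,3) (2,2)

Answer: ....B.
...B..
..BW..
.BBWB.
..B.W.
..B...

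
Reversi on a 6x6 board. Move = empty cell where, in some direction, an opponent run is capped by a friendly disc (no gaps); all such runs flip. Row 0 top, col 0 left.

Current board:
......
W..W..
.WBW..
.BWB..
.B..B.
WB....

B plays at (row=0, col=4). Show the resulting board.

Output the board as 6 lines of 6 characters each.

Answer: ....B.
W..B..
.WBW..
.BWB..
.B..B.
WB....

Derivation:
Place B at (0,4); scan 8 dirs for brackets.
Dir NW: edge -> no flip
Dir N: edge -> no flip
Dir NE: edge -> no flip
Dir W: first cell '.' (not opp) -> no flip
Dir E: first cell '.' (not opp) -> no flip
Dir SW: opp run (1,3) capped by B -> flip
Dir S: first cell '.' (not opp) -> no flip
Dir SE: first cell '.' (not opp) -> no flip
All flips: (1,3)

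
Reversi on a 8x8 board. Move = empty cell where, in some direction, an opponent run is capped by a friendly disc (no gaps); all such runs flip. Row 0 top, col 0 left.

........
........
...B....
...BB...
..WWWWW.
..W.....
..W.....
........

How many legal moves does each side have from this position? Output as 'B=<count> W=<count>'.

-- B to move --
(3,1): no bracket -> illegal
(3,2): no bracket -> illegal
(3,5): no bracket -> illegal
(3,6): no bracket -> illegal
(3,7): no bracket -> illegal
(4,1): no bracket -> illegal
(4,7): no bracket -> illegal
(5,1): flips 1 -> legal
(5,3): flips 1 -> legal
(5,4): flips 1 -> legal
(5,5): flips 1 -> legal
(5,6): flips 1 -> legal
(5,7): no bracket -> illegal
(6,1): flips 2 -> legal
(6,3): no bracket -> illegal
(7,1): no bracket -> illegal
(7,2): no bracket -> illegal
(7,3): no bracket -> illegal
B mobility = 6
-- W to move --
(1,2): flips 2 -> legal
(1,3): flips 2 -> legal
(1,4): no bracket -> illegal
(2,2): flips 1 -> legal
(2,4): flips 2 -> legal
(2,5): flips 1 -> legal
(3,2): no bracket -> illegal
(3,5): no bracket -> illegal
W mobility = 5

Answer: B=6 W=5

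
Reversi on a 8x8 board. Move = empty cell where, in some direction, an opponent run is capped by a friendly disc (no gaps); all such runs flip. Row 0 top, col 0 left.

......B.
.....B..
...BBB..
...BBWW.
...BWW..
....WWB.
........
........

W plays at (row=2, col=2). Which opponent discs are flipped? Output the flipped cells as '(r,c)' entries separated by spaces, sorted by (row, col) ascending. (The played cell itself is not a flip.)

Dir NW: first cell '.' (not opp) -> no flip
Dir N: first cell '.' (not opp) -> no flip
Dir NE: first cell '.' (not opp) -> no flip
Dir W: first cell '.' (not opp) -> no flip
Dir E: opp run (2,3) (2,4) (2,5), next='.' -> no flip
Dir SW: first cell '.' (not opp) -> no flip
Dir S: first cell '.' (not opp) -> no flip
Dir SE: opp run (3,3) capped by W -> flip

Answer: (3,3)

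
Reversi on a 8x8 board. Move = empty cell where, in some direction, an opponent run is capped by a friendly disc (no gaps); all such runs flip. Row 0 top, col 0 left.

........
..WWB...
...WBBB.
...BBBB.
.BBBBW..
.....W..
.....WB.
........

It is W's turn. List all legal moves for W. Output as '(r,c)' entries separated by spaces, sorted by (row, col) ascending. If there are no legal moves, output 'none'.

Answer: (0,5) (1,5) (2,2) (2,7) (4,0) (4,6) (5,3) (6,7) (7,7)

Derivation:
(0,3): no bracket -> illegal
(0,4): no bracket -> illegal
(0,5): flips 1 -> legal
(1,5): flips 3 -> legal
(1,6): no bracket -> illegal
(1,7): no bracket -> illegal
(2,2): flips 2 -> legal
(2,7): flips 4 -> legal
(3,0): no bracket -> illegal
(3,1): no bracket -> illegal
(3,2): no bracket -> illegal
(3,7): no bracket -> illegal
(4,0): flips 4 -> legal
(4,6): flips 2 -> legal
(4,7): no bracket -> illegal
(5,0): no bracket -> illegal
(5,1): no bracket -> illegal
(5,2): no bracket -> illegal
(5,3): flips 2 -> legal
(5,4): no bracket -> illegal
(5,6): no bracket -> illegal
(5,7): no bracket -> illegal
(6,7): flips 1 -> legal
(7,5): no bracket -> illegal
(7,6): no bracket -> illegal
(7,7): flips 1 -> legal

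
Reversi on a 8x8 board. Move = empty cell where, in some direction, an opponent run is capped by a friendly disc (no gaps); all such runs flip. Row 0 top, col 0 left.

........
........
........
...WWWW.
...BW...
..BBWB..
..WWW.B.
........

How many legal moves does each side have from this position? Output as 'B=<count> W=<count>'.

Answer: B=11 W=8

Derivation:
-- B to move --
(2,2): flips 2 -> legal
(2,3): flips 1 -> legal
(2,4): no bracket -> illegal
(2,5): flips 1 -> legal
(2,6): flips 2 -> legal
(2,7): no bracket -> illegal
(3,2): no bracket -> illegal
(3,7): no bracket -> illegal
(4,2): no bracket -> illegal
(4,5): flips 1 -> legal
(4,6): no bracket -> illegal
(4,7): no bracket -> illegal
(5,1): no bracket -> illegal
(6,1): no bracket -> illegal
(6,5): flips 1 -> legal
(7,1): flips 1 -> legal
(7,2): flips 1 -> legal
(7,3): flips 2 -> legal
(7,4): flips 1 -> legal
(7,5): flips 1 -> legal
B mobility = 11
-- W to move --
(3,2): flips 1 -> legal
(4,1): flips 1 -> legal
(4,2): flips 3 -> legal
(4,5): no bracket -> illegal
(4,6): flips 1 -> legal
(5,1): flips 2 -> legal
(5,6): flips 1 -> legal
(5,7): no bracket -> illegal
(6,1): flips 2 -> legal
(6,5): no bracket -> illegal
(6,7): no bracket -> illegal
(7,5): no bracket -> illegal
(7,6): no bracket -> illegal
(7,7): flips 2 -> legal
W mobility = 8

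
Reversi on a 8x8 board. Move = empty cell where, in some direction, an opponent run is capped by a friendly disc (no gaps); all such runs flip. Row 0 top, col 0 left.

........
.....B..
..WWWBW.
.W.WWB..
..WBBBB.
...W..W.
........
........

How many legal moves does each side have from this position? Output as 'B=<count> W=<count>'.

Answer: B=15 W=9

Derivation:
-- B to move --
(1,1): flips 2 -> legal
(1,2): flips 2 -> legal
(1,3): flips 3 -> legal
(1,4): flips 2 -> legal
(1,6): no bracket -> illegal
(1,7): flips 1 -> legal
(2,0): no bracket -> illegal
(2,1): flips 3 -> legal
(2,7): flips 1 -> legal
(3,0): no bracket -> illegal
(3,2): flips 2 -> legal
(3,6): no bracket -> illegal
(3,7): flips 1 -> legal
(4,0): no bracket -> illegal
(4,1): flips 1 -> legal
(4,7): no bracket -> illegal
(5,1): flips 3 -> legal
(5,2): no bracket -> illegal
(5,4): no bracket -> illegal
(5,5): no bracket -> illegal
(5,7): no bracket -> illegal
(6,2): flips 1 -> legal
(6,3): flips 1 -> legal
(6,4): no bracket -> illegal
(6,5): no bracket -> illegal
(6,6): flips 1 -> legal
(6,7): flips 1 -> legal
B mobility = 15
-- W to move --
(0,4): flips 1 -> legal
(0,5): no bracket -> illegal
(0,6): flips 1 -> legal
(1,4): no bracket -> illegal
(1,6): flips 1 -> legal
(3,2): no bracket -> illegal
(3,6): flips 2 -> legal
(3,7): no bracket -> illegal
(4,7): flips 4 -> legal
(5,2): flips 1 -> legal
(5,4): flips 1 -> legal
(5,5): flips 1 -> legal
(5,7): flips 2 -> legal
W mobility = 9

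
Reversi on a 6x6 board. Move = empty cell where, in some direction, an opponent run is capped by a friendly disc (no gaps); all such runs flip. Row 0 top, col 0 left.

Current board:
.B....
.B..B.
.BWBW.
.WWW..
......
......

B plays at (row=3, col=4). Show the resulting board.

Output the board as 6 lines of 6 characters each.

Answer: .B....
.B..B.
.BWBB.
.WWWB.
......
......

Derivation:
Place B at (3,4); scan 8 dirs for brackets.
Dir NW: first cell 'B' (not opp) -> no flip
Dir N: opp run (2,4) capped by B -> flip
Dir NE: first cell '.' (not opp) -> no flip
Dir W: opp run (3,3) (3,2) (3,1), next='.' -> no flip
Dir E: first cell '.' (not opp) -> no flip
Dir SW: first cell '.' (not opp) -> no flip
Dir S: first cell '.' (not opp) -> no flip
Dir SE: first cell '.' (not opp) -> no flip
All flips: (2,4)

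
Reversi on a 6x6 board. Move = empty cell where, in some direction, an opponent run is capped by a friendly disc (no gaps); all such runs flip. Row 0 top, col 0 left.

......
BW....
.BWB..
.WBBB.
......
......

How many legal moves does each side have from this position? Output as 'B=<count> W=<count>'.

-- B to move --
(0,0): flips 2 -> legal
(0,1): flips 1 -> legal
(0,2): no bracket -> illegal
(1,2): flips 2 -> legal
(1,3): no bracket -> illegal
(2,0): no bracket -> illegal
(3,0): flips 1 -> legal
(4,0): no bracket -> illegal
(4,1): flips 1 -> legal
(4,2): no bracket -> illegal
B mobility = 5
-- W to move --
(0,0): no bracket -> illegal
(0,1): no bracket -> illegal
(1,2): no bracket -> illegal
(1,3): no bracket -> illegal
(1,4): no bracket -> illegal
(2,0): flips 1 -> legal
(2,4): flips 1 -> legal
(2,5): no bracket -> illegal
(3,0): no bracket -> illegal
(3,5): flips 3 -> legal
(4,1): no bracket -> illegal
(4,2): flips 1 -> legal
(4,3): no bracket -> illegal
(4,4): flips 1 -> legal
(4,5): no bracket -> illegal
W mobility = 5

Answer: B=5 W=5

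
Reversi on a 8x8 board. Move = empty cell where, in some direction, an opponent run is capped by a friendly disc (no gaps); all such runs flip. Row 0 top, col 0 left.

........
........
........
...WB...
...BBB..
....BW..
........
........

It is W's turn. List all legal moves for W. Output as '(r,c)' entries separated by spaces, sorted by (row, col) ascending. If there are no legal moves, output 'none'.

Answer: (3,5) (5,3)

Derivation:
(2,3): no bracket -> illegal
(2,4): no bracket -> illegal
(2,5): no bracket -> illegal
(3,2): no bracket -> illegal
(3,5): flips 2 -> legal
(3,6): no bracket -> illegal
(4,2): no bracket -> illegal
(4,6): no bracket -> illegal
(5,2): no bracket -> illegal
(5,3): flips 2 -> legal
(5,6): no bracket -> illegal
(6,3): no bracket -> illegal
(6,4): no bracket -> illegal
(6,5): no bracket -> illegal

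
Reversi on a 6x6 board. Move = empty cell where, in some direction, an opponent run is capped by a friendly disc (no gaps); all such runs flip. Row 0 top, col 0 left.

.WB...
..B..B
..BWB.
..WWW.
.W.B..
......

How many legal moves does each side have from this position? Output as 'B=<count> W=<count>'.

-- B to move --
(0,0): flips 1 -> legal
(1,0): no bracket -> illegal
(1,1): no bracket -> illegal
(1,3): flips 2 -> legal
(1,4): no bracket -> illegal
(2,1): flips 1 -> legal
(2,5): flips 1 -> legal
(3,0): no bracket -> illegal
(3,1): no bracket -> illegal
(3,5): no bracket -> illegal
(4,0): no bracket -> illegal
(4,2): flips 2 -> legal
(4,4): flips 2 -> legal
(4,5): flips 2 -> legal
(5,0): no bracket -> illegal
(5,1): no bracket -> illegal
(5,2): no bracket -> illegal
B mobility = 7
-- W to move --
(0,3): flips 1 -> legal
(0,4): no bracket -> illegal
(0,5): no bracket -> illegal
(1,1): flips 1 -> legal
(1,3): no bracket -> illegal
(1,4): flips 1 -> legal
(2,1): flips 1 -> legal
(2,5): flips 1 -> legal
(3,1): no bracket -> illegal
(3,5): no bracket -> illegal
(4,2): no bracket -> illegal
(4,4): no bracket -> illegal
(5,2): flips 1 -> legal
(5,3): flips 1 -> legal
(5,4): flips 1 -> legal
W mobility = 8

Answer: B=7 W=8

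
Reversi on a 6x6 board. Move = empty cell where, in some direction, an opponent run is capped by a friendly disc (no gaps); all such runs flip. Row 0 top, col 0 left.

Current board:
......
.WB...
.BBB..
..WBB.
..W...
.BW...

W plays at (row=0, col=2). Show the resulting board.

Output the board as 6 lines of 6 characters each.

Place W at (0,2); scan 8 dirs for brackets.
Dir NW: edge -> no flip
Dir N: edge -> no flip
Dir NE: edge -> no flip
Dir W: first cell '.' (not opp) -> no flip
Dir E: first cell '.' (not opp) -> no flip
Dir SW: first cell 'W' (not opp) -> no flip
Dir S: opp run (1,2) (2,2) capped by W -> flip
Dir SE: first cell '.' (not opp) -> no flip
All flips: (1,2) (2,2)

Answer: ..W...
.WW...
.BWB..
..WBB.
..W...
.BW...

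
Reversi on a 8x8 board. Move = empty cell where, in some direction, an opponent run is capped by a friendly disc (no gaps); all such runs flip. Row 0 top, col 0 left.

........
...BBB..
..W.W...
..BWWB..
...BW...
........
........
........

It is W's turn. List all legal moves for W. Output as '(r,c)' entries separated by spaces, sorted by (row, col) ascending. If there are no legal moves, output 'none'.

Answer: (0,2) (0,4) (0,6) (2,6) (3,1) (3,6) (4,2) (4,6) (5,2) (5,3)

Derivation:
(0,2): flips 1 -> legal
(0,3): no bracket -> illegal
(0,4): flips 2 -> legal
(0,5): no bracket -> illegal
(0,6): flips 1 -> legal
(1,2): no bracket -> illegal
(1,6): no bracket -> illegal
(2,1): no bracket -> illegal
(2,3): no bracket -> illegal
(2,5): no bracket -> illegal
(2,6): flips 1 -> legal
(3,1): flips 1 -> legal
(3,6): flips 1 -> legal
(4,1): no bracket -> illegal
(4,2): flips 2 -> legal
(4,5): no bracket -> illegal
(4,6): flips 1 -> legal
(5,2): flips 1 -> legal
(5,3): flips 1 -> legal
(5,4): no bracket -> illegal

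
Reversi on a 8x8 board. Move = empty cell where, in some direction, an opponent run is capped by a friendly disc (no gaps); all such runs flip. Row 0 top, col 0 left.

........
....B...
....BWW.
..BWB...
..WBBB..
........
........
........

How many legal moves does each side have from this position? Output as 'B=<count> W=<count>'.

Answer: B=8 W=10

Derivation:
-- B to move --
(1,5): no bracket -> illegal
(1,6): flips 1 -> legal
(1,7): no bracket -> illegal
(2,2): flips 1 -> legal
(2,3): flips 1 -> legal
(2,7): flips 2 -> legal
(3,1): no bracket -> illegal
(3,5): no bracket -> illegal
(3,6): flips 1 -> legal
(3,7): no bracket -> illegal
(4,1): flips 1 -> legal
(5,1): flips 2 -> legal
(5,2): flips 1 -> legal
(5,3): no bracket -> illegal
B mobility = 8
-- W to move --
(0,3): flips 1 -> legal
(0,4): no bracket -> illegal
(0,5): no bracket -> illegal
(1,3): no bracket -> illegal
(1,5): flips 1 -> legal
(2,1): no bracket -> illegal
(2,2): flips 1 -> legal
(2,3): flips 1 -> legal
(3,1): flips 1 -> legal
(3,5): flips 1 -> legal
(3,6): no bracket -> illegal
(4,1): no bracket -> illegal
(4,6): flips 3 -> legal
(5,2): flips 2 -> legal
(5,3): flips 1 -> legal
(5,4): no bracket -> illegal
(5,5): flips 1 -> legal
(5,6): no bracket -> illegal
W mobility = 10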